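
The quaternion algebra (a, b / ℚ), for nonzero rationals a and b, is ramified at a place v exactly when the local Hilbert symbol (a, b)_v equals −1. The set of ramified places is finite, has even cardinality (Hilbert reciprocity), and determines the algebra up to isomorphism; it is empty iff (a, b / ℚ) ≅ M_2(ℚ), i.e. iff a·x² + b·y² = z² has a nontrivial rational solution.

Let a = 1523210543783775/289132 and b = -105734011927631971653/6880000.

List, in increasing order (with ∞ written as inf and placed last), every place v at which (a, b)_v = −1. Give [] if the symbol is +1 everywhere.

(a, b) ≡ (1333, -249271) mod (ℚ^×)²; places V = {2, 3, 5, 7, 11, 17, 31, 41, 43, ∞}.
(a,b)_3: α=4, u≡1; β=2, v≡2 (mod 3); (1|3)=+1, (2|3)=-1; sign (−1)^0·+1^2·-1^4 = +1.
(a,b)_43: α=-1, u≡17; β=-1, v≡19 (mod 43); (17|43)=+1, (19|43)=-1; sign (−1)^1·+1^-1·-1^-1 = +1.
(a,b)_2: α=-2, β=-8; u≡5, v≡1 (mod 8); ε(u)ε(v)=0·0, αω(v)=-2·0, βω(u)=-8·1; sum ≡ 0  ⇒  +1.
(a,b)_11: α=2, u≡7; β=3, v≡7 (mod 11); (7|11)=-1, (7|11)=-1; sign (−1)^0·-1^3·-1^2 = -1.
(a,b)_41: α=-2, u≡31; β=0, v≡33 (mod 41); (31|41)=+1, (33|41)=+1; sign (−1)^0·+1^0·+1^-2 = +1.
(a,b)_17: α=4, u≡12; β=9, v≡2 (mod 17); (12|17)=-1, (2|17)=+1; sign (−1)^0·-1^9·+1^4 = -1.
(a,b)_5: α=2, u≡3; β=-4, v≡4 (mod 5); (3|5)=-1, (4|5)=+1; sign (−1)^0·-1^-4·+1^2 = +1.
(a,b)_∞: sgn(1333)=+, sgn(-249271)=−, so +1.
(a,b)_31: α=1, u≡30; β=1, v≡1 (mod 31); (30|31)=-1, (1|31)=+1; sign (−1)^1·-1^1·+1^1 = +1.
(a,b)_7: α=4, u≡5; β=4, v≡6 (mod 7); (5|7)=-1, (6|7)=-1; sign (−1)^0·-1^4·-1^4 = +1.
(1333, -249271 / ℚ) ramifies at {11, 17}: a division algebra.

[11, 17]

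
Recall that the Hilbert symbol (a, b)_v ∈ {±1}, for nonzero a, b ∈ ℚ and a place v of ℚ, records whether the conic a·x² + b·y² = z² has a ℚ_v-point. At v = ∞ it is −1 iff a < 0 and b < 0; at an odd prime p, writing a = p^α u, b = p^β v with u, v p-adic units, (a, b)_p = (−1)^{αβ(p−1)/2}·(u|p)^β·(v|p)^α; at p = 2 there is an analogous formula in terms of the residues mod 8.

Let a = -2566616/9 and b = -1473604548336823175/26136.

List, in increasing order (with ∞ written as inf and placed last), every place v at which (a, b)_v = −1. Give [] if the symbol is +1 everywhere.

(a, b) ≡ (-641654, -70122) mod (ℚ^×)²; places V = {2, 3, 5, 7, 11, 13, 23, 29, 31, 37, ∞}.
(a,b)_2: α=3, β=-3; u≡5, v≡3 (mod 8); ε(u)ε(v)=0·1, αω(v)=3·1, βω(u)=-3·1; sum ≡ 0  ⇒  +1.
(a,b)_13: α=1, u≡10; β=3, v≡1 (mod 13); (10|13)=+1, (1|13)=+1; sign (−1)^0·+1^3·+1^1 = +1.
(a,b)_23: α=1, u≡3; β=2, v≡21 (mod 23); (3|23)=+1, (21|23)=-1; sign (−1)^0·+1^2·-1^1 = -1.
(a,b)_31: α=0, u≡17; β=1, v≡19 (mod 31); (17|31)=-1, (19|31)=+1; sign (−1)^0·-1^1·+1^0 = -1.
(a,b)_29: α=1, u≡23; β=3, v≡8 (mod 29); (23|29)=+1, (8|29)=-1; sign (−1)^0·+1^3·-1^1 = -1.
(a,b)_7: α=0, u≡2; β=2, v≡2 (mod 7); (2|7)=+1, (2|7)=+1; sign (−1)^0·+1^2·+1^0 = +1.
(a,b)_5: α=0, u≡1; β=2, v≡3 (mod 5); (1|5)=+1, (3|5)=-1; sign (−1)^0·+1^2·-1^0 = +1.
(a,b)_37: α=1, u≡9; β=2, v≡30 (mod 37); (9|37)=+1, (30|37)=+1; sign (−1)^0·+1^2·+1^1 = +1.
(a,b)_11: α=0, u≡4; β=-2, v≡5 (mod 11); (4|11)=+1, (5|11)=+1; sign (−1)^0·+1^-2·+1^0 = +1.
(a,b)_3: α=-2, u≡1; β=-3, v≡2 (mod 3); (1|3)=+1, (2|3)=-1; sign (−1)^0·+1^-3·-1^-2 = +1.
(a,b)_∞: sgn(-641654)=−, sgn(-70122)=−, so -1.
Ram(-641654, -70122) = {23, 29, 31, ∞}; no ℚ_23-point on the conic.

[23, 29, 31, inf]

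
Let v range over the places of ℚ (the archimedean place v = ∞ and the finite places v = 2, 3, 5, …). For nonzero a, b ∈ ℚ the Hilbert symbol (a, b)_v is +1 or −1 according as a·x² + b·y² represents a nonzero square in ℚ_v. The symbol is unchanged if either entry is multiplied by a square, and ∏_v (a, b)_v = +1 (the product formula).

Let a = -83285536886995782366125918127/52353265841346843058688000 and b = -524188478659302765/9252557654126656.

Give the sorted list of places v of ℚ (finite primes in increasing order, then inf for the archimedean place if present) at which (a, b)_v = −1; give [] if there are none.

(a, b) ≡ (-73315, -2365) mod (ℚ^×)²; places V = {2, 3, 5, 7, 11, 17, 29, 31, 43, ∞}.
(a,b)_5: α=-3, u≡2; β=1, v≡2 (mod 5); (2|5)=-1, (2|5)=-1; sign (−1)^0·-1^1·-1^-3 = +1.
(a,b)_11: α=9, u≡1; β=5, v≡3 (mod 11); (1|11)=+1, (3|11)=+1; sign (−1)^1·+1^5·+1^9 = -1.
(a,b)_43: α=1, u≡36; β=1, v≡36 (mod 43); (36|43)=+1, (36|43)=+1; sign (−1)^1·+1^1·+1^1 = -1.
(a,b)_29: α=-12, u≡17; β=-8, v≡23 (mod 29); (17|29)=-1, (23|29)=+1; sign (−1)^0·-1^-8·+1^-12 = +1.
(a,b)_3: α=14, u≡2; β=8, v≡2 (mod 3); (2|3)=-1, (2|3)=-1; sign (−1)^0·-1^8·-1^14 = +1.
(a,b)_7: α=8, u≡6; β=4, v≡1 (mod 7); (6|7)=-1, (1|7)=+1; sign (−1)^0·-1^4·+1^8 = +1.
(a,b)_2: α=-12, β=-6; u≡5, v≡3 (mod 8); ε(u)ε(v)=0·1, αω(v)=-12·1, βω(u)=-6·1; sum ≡ 0  ⇒  +1.
(a,b)_17: α=-2, u≡11; β=-2, v≡4 (mod 17); (11|17)=-1, (4|17)=+1; sign (−1)^0·-1^-2·+1^-2 = +1.
(a,b)_31: α=3, u≡29; β=2, v≡21 (mod 31); (29|31)=-1, (21|31)=-1; sign (−1)^0·-1^2·-1^3 = -1.
(a,b)_∞: sgn(-73315)=−, sgn(-2365)=−, so -1.
|Ram(-73315, -2365)| = 4, even; anisotropic at {11, 31, 43, ∞}.

[11, 31, 43, inf]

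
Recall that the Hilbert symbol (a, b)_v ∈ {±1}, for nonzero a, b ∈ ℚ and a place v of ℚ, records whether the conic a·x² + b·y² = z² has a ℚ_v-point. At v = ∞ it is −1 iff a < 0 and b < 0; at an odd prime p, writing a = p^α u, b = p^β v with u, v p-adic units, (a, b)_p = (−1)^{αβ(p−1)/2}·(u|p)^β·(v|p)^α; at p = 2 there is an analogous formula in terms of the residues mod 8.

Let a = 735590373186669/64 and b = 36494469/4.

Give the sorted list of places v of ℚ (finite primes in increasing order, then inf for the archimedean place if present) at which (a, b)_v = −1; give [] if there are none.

[13, 31, 37, 41]

(a, b) ≡ (64885821, 50061) mod (ℚ^×)²; places V = {2, 3, 7, 11, 13, 17, 31, 37, 41, ∞}.
(a,b)_∞: sgn(64885821)=+, sgn(50061)=+, so +1.
(a,b)_11: α=1, u≡3; β=1, v≡6 (mod 11); (3|11)=+1, (6|11)=-1; sign (−1)^1·+1^1·-1^1 = +1.
(a,b)_17: α=1, u≡11; β=0, v≡2 (mod 17); (11|17)=-1, (2|17)=+1; sign (−1)^0·-1^0·+1^1 = +1.
(a,b)_3: α=1, u≡2; β=7, v≡1 (mod 3); (2|3)=-1, (1|3)=+1; sign (−1)^1·-1^7·+1^1 = +1.
(a,b)_31: α=1, u≡20; β=0, v≡15 (mod 31); (20|31)=+1, (15|31)=-1; sign (−1)^0·+1^0·-1^1 = -1.
(a,b)_7: α=3, u≡5; β=0, v≡1 (mod 7); (5|7)=-1, (1|7)=+1; sign (−1)^0·-1^0·+1^3 = +1.
(a,b)_13: α=3, u≡3; β=0, v≡6 (mod 13); (3|13)=+1, (6|13)=-1; sign (−1)^0·+1^0·-1^3 = -1.
(a,b)_37: α=2, u≡18; β=1, v≡7 (mod 37); (18|37)=-1, (7|37)=+1; sign (−1)^0·-1^1·+1^2 = -1.
(a,b)_2: α=-6, β=-2; u≡5, v≡5 (mod 8); ε(u)ε(v)=0·0, αω(v)=-6·1, βω(u)=-2·1; sum ≡ 0  ⇒  +1.
(a,b)_41: α=1, u≡15; β=1, v≡10 (mod 41); (15|41)=-1, (10|41)=+1; sign (−1)^0·-1^1·+1^1 = -1.
|Ram(64885821, 50061)| = 4, even; anisotropic at {13, 31, 37, 41}.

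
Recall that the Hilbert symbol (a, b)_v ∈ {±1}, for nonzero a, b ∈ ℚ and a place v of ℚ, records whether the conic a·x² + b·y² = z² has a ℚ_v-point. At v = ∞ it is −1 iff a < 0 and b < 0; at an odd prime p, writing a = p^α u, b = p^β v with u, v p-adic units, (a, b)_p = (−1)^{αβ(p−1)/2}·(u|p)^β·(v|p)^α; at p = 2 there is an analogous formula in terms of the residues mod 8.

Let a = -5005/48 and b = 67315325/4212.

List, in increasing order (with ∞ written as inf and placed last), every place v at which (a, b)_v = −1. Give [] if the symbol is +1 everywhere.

Mod squares: a ≡ -15015, b ≡ 1001. Check v ∈ {∞, 2, 3, 5, 7, 11, 13, 17}.
v=2: v_2(a)=-4, v_2(b)=-2; units ≡ 1, 1 (mod 8); ε·ε+αω+βω = 0·0+-4·0+-2·0 ≡ 0  ⇒  (a,b)_2 = +1.
v=∞: -15015 < 0 and 1001 > 0  ⇒  (a,b)_∞ = +1.
v=5: a=5^1·(≡3), b=5^2·(≡4) mod 5; (3|5)=-1, (4|5)=+1; (−1)^{1·2·2}·(-1)^2·(+1)^1 = +1.
v=17: a=17^0·(≡8), b=17^2·(≡15) mod 17; (8|17)=+1, (15|17)=+1; (−1)^{0·2·8}·(+1)^2·(+1)^0 = +1.
v=7: a=7^1·(≡1), b=7^1·(≡3) mod 7; (1|7)=+1, (3|7)=-1; (−1)^{1·1·3}·(+1)^1·(-1)^1 = +1.
v=11: a=11^1·(≡10), b=11^3·(≡3) mod 11; (10|11)=-1, (3|11)=+1; (−1)^{1·3·5}·(-1)^3·(+1)^1 = +1.
v=13: a=13^1·(≡2), b=13^-1·(≡1) mod 13; (2|13)=-1, (1|13)=+1; (−1)^{1·-1·6}·(-1)^-1·(+1)^1 = -1.
v=3: a=3^-1·(≡2), b=3^-4·(≡2) mod 3; (2|3)=-1, (2|3)=-1; (−1)^{-1·-4·1}·(-1)^-4·(-1)^-1 = -1.
|Ram(-15015, 1001)| = 2, even; anisotropic at {3, 13}.

[3, 13]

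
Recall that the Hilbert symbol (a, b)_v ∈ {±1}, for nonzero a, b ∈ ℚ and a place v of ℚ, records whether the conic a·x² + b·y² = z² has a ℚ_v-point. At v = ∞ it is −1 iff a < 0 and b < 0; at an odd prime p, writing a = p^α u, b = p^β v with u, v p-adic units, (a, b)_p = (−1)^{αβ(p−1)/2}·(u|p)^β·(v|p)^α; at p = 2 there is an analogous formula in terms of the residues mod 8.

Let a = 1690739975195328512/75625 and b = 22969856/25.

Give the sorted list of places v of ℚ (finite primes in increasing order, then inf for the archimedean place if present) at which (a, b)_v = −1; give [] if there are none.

[13, 17]

Mod squares: a ≡ 12818, b ≡ 89726. Check v ∈ {∞, 2, 5, 7, 11, 13, 17, 29}.
v=5: a=5^-4·(≡2), b=5^-2·(≡1) mod 5; (2|5)=-1, (1|5)=+1; (−1)^{-4·-2·2}·(-1)^-2·(+1)^-4 = +1.
v=11: a=11^-2·(≡9), b=11^0·(≡10) mod 11; (9|11)=+1, (10|11)=-1; (−1)^{-2·0·5}·(+1)^0·(-1)^-2 = +1.
v=13: a=13^3·(≡11), b=13^1·(≡9) mod 13; (11|13)=-1, (9|13)=+1; (−1)^{3·1·6}·(-1)^1·(+1)^3 = -1.
v=17: a=17^3·(≡5), b=17^1·(≡1) mod 17; (5|17)=-1, (1|17)=+1; (−1)^{3·1·8}·(-1)^1·(+1)^3 = -1.
v=∞: 12818 > 0 and 89726 > 0  ⇒  (a,b)_∞ = +1.
v=7: a=7^2·(≡1), b=7^1·(≡1) mod 7; (1|7)=+1, (1|7)=+1; (−1)^{2·1·3}·(+1)^1·(+1)^2 = +1.
v=2: v_2(a)=17, v_2(b)=9; units ≡ 1, 7 (mod 8); ε·ε+αω+βω = 0·1+17·0+9·0 ≡ 0  ⇒  (a,b)_2 = +1.
v=29: a=29^3·(≡23), b=29^1·(≡25) mod 29; (23|29)=+1, (25|29)=+1; (−1)^{3·1·14}·(+1)^1·(+1)^3 = +1.
Ram(12818, 89726) = {13, 17}; no ℚ_13-point on the conic.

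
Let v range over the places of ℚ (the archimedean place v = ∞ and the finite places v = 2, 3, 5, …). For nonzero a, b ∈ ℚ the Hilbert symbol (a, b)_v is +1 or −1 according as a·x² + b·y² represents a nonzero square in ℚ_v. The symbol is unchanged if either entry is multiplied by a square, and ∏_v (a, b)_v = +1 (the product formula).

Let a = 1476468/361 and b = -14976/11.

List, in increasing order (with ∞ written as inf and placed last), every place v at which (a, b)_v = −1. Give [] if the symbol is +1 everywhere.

Mod squares: a ≡ 93, b ≡ -286. Check v ∈ {∞, 2, 3, 7, 11, 13, 19, 31}.
v=2: v_2(a)=2, v_2(b)=7; units ≡ 5, 1 (mod 8); ε·ε+αω+βω = 0·0+2·0+7·1 ≡ 1  ⇒  (a,b)_2 = -1.
v=7: a=7^2·(≡1), b=7^0·(≡1) mod 7; (1|7)=+1, (1|7)=+1; (−1)^{2·0·3}·(+1)^0·(+1)^2 = +1.
v=13: a=13^0·(≡11), b=13^1·(≡4) mod 13; (11|13)=-1, (4|13)=+1; (−1)^{0·1·6}·(-1)^1·(+1)^0 = -1.
v=3: a=3^5·(≡1), b=3^2·(≡2) mod 3; (1|3)=+1, (2|3)=-1; (−1)^{5·2·1}·(+1)^2·(-1)^5 = -1.
v=11: a=11^0·(≡9), b=11^-1·(≡6) mod 11; (9|11)=+1, (6|11)=-1; (−1)^{0·-1·5}·(+1)^-1·(-1)^0 = +1.
v=∞: 93 > 0 and -286 < 0  ⇒  (a,b)_∞ = +1.
v=31: a=31^1·(≡13), b=31^0·(≡11) mod 31; (13|31)=-1, (11|31)=-1; (−1)^{1·0·15}·(-1)^0·(-1)^1 = -1.
v=19: a=19^-2·(≡16), b=19^0·(≡10) mod 19; (16|19)=+1, (10|19)=-1; (−1)^{-2·0·9}·(+1)^0·(-1)^-2 = +1.
(93, -286 / ℚ) ramifies at {2, 3, 13, 31}: a division algebra.

[2, 3, 13, 31]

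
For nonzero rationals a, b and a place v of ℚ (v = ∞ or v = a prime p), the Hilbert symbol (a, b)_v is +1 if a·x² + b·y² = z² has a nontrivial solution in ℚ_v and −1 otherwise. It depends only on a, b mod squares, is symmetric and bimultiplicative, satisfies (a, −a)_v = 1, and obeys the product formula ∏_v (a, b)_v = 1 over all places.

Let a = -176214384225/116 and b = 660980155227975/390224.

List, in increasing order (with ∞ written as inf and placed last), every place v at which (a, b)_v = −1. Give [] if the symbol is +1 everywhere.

(a, b) ≡ (-20855901, 672771) mod (ℚ^×)²; places V = {2, 3, 5, 11, 19, 29, 31, 37, ∞}.
(a,b)_11: α=3, u≡10; β=5, v≡1 (mod 11); (10|11)=-1, (1|11)=+1; sign (−1)^1·-1^5·+1^3 = +1.
(a,b)_31: α=1, u≡13; β=2, v≡16 (mod 31); (13|31)=-1, (16|31)=+1; sign (−1)^0·-1^2·+1^1 = +1.
(a,b)_3: α=5, u≡2; β=5, v≡1 (mod 3); (2|3)=-1, (1|3)=+1; sign (−1)^1·-1^5·+1^5 = +1.
(a,b)_19: α=1, u≡8; β=1, v≡12 (mod 19); (8|19)=-1, (12|19)=-1; sign (−1)^1·-1^1·-1^1 = -1.
(a,b)_5: α=2, u≡1; β=2, v≡1 (mod 5); (1|5)=+1, (1|5)=+1; sign (−1)^0·+1^2·+1^2 = +1.
(a,b)_37: α=1, u≡18; β=1, v≡10 (mod 37); (18|37)=-1, (10|37)=+1; sign (−1)^0·-1^1·+1^1 = -1.
(a,b)_29: α=-1, u≡2; β=-3, v≡24 (mod 29); (2|29)=-1, (24|29)=+1; sign (−1)^0·-1^-3·+1^-1 = -1.
(a,b)_2: α=-2, β=-4; u≡3, v≡3 (mod 8); ε(u)ε(v)=1·1, αω(v)=-2·1, βω(u)=-4·1; sum ≡ 1  ⇒  -1.
(a,b)_∞: sgn(-20855901)=−, sgn(672771)=+, so +1.
|Ram(-20855901, 672771)| = 4, even; anisotropic at {2, 19, 29, 37}.

[2, 19, 29, 37]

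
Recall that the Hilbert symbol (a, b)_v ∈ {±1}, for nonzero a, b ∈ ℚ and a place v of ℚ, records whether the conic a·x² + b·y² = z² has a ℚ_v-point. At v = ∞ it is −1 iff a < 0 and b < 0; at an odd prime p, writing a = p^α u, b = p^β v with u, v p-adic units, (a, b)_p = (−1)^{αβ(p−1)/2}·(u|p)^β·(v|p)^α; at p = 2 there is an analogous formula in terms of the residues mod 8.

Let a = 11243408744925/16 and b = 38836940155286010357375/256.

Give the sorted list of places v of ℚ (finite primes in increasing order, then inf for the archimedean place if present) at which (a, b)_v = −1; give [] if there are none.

Mod squares: a ≡ 1061197, b ≡ 3255. Check v ∈ {∞, 2, 3, 5, 7, 23, 29, 31, 37, 43}.
v=3: a=3^2·(≡1), b=3^3·(≡2) mod 3; (1|3)=+1, (2|3)=-1; (−1)^{2·3·1}·(+1)^3·(-1)^2 = +1.
v=43: a=43^1·(≡14), b=43^2·(≡18) mod 43; (14|43)=+1, (18|43)=-1; (−1)^{1·2·21}·(+1)^2·(-1)^1 = -1.
v=29: a=29^1·(≡1), b=29^2·(≡25) mod 29; (1|29)=+1, (25|29)=+1; (−1)^{1·2·14}·(+1)^2·(+1)^1 = +1.
v=37: a=37^1·(≡5), b=37^2·(≡12) mod 37; (5|37)=-1, (12|37)=+1; (−1)^{1·2·18}·(-1)^2·(+1)^1 = +1.
v=5: a=5^2·(≡2), b=5^3·(≡4) mod 5; (2|5)=-1, (4|5)=+1; (−1)^{2·3·2}·(-1)^3·(+1)^2 = -1.
v=31: a=31^2·(≡14), b=31^3·(≡6) mod 31; (14|31)=+1, (6|31)=-1; (−1)^{2·3·15}·(+1)^3·(-1)^2 = +1.
v=2: v_2(a)=-4, v_2(b)=-8; units ≡ 5, 7 (mod 8); ε·ε+αω+βω = 0·1+-4·0+-8·1 ≡ 0  ⇒  (a,b)_2 = +1.
v=23: a=23^1·(≡9), b=23^2·(≡1) mod 23; (9|23)=+1, (1|23)=+1; (−1)^{1·2·11}·(+1)^2·(+1)^1 = +1.
v=7: a=7^2·(≡4), b=7^3·(≡3) mod 7; (4|7)=+1, (3|7)=-1; (−1)^{2·3·3}·(+1)^3·(-1)^2 = +1.
v=∞: 1061197 > 0 and 3255 > 0  ⇒  (a,b)_∞ = +1.
|Ram(1061197, 3255)| = 2, even; anisotropic at {5, 43}.

[5, 43]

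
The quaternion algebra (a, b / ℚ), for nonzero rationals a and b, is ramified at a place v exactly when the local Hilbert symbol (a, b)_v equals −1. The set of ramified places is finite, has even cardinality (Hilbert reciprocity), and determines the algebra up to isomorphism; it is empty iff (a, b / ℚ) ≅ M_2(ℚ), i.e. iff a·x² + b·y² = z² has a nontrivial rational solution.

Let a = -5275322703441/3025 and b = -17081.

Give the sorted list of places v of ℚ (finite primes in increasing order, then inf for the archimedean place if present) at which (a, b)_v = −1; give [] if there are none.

[2, 29, 31, inf]

Mod squares: a ≡ -41, b ≡ -17081. Check v ∈ {∞, 2, 3, 5, 7, 11, 19, 29, 31, 41}.
v=11: a=11^-2·(≡4), b=11^0·(≡2) mod 11; (4|11)=+1, (2|11)=-1; (−1)^{-2·0·5}·(+1)^0·(-1)^-2 = +1.
v=41: a=41^1·(≡39), b=41^0·(≡16) mod 41; (39|41)=+1, (16|41)=+1; (−1)^{1·0·20}·(+1)^0·(+1)^1 = +1.
v=3: a=3^2·(≡1), b=3^0·(≡1) mod 3; (1|3)=+1, (1|3)=+1; (−1)^{2·0·1}·(+1)^0·(+1)^2 = +1.
v=∞: -41 < 0 and -17081 < 0  ⇒  (a,b)_∞ = -1.
v=19: a=19^2·(≡6), b=19^1·(≡13) mod 19; (6|19)=+1, (13|19)=-1; (−1)^{2·1·9}·(+1)^1·(-1)^2 = +1.
v=2: v_2(a)=0, v_2(b)=0; units ≡ 7, 7 (mod 8); ε·ε+αω+βω = 1·1+0·0+0·0 ≡ 1  ⇒  (a,b)_2 = -1.
v=31: a=31^2·(≡23), b=31^1·(≡7) mod 31; (23|31)=-1, (7|31)=+1; (−1)^{2·1·15}·(-1)^1·(+1)^2 = -1.
v=5: a=5^-2·(≡4), b=5^0·(≡4) mod 5; (4|5)=+1, (4|5)=+1; (−1)^{-2·0·2}·(+1)^0·(+1)^-2 = +1.
v=29: a=29^2·(≡19), b=29^1·(≡20) mod 29; (19|29)=-1, (20|29)=+1; (−1)^{2·1·14}·(-1)^1·(+1)^2 = -1.
v=7: a=7^2·(≡2), b=7^0·(≡6) mod 7; (2|7)=+1, (6|7)=-1; (−1)^{2·0·3}·(+1)^0·(-1)^2 = +1.
|Ram(-41, -17081)| = 4, even; anisotropic at {2, 29, 31, ∞}.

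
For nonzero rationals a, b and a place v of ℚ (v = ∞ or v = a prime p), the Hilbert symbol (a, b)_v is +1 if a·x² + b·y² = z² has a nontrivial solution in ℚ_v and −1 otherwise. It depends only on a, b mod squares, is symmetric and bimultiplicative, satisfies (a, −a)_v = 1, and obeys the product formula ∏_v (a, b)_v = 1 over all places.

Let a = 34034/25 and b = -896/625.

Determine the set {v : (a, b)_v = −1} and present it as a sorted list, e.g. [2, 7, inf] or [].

[11, 17]

(a, b) ≡ (34034, -14) mod (ℚ^×)²; places V = {2, 5, 7, 11, 13, 17, ∞}.
(a,b)_7: α=1, u≡1; β=1, v≡6 (mod 7); (1|7)=+1, (6|7)=-1; sign (−1)^1·+1^1·-1^1 = +1.
(a,b)_∞: sgn(34034)=+, sgn(-14)=−, so +1.
(a,b)_11: α=1, u≡1; β=0, v≡8 (mod 11); (1|11)=+1, (8|11)=-1; sign (−1)^0·+1^0·-1^1 = -1.
(a,b)_13: α=1, u≡8; β=0, v≡1 (mod 13); (8|13)=-1, (1|13)=+1; sign (−1)^0·-1^0·+1^1 = +1.
(a,b)_17: α=1, u≡8; β=0, v≡3 (mod 17); (8|17)=+1, (3|17)=-1; sign (−1)^0·+1^0·-1^1 = -1.
(a,b)_5: α=-2, u≡4; β=-4, v≡4 (mod 5); (4|5)=+1, (4|5)=+1; sign (−1)^0·+1^-4·+1^-2 = +1.
(a,b)_2: α=1, β=7; u≡1, v≡1 (mod 8); ε(u)ε(v)=0·0, αω(v)=1·0, βω(u)=7·0; sum ≡ 0  ⇒  +1.
|Ram(34034, -14)| = 2, even; anisotropic at {11, 17}.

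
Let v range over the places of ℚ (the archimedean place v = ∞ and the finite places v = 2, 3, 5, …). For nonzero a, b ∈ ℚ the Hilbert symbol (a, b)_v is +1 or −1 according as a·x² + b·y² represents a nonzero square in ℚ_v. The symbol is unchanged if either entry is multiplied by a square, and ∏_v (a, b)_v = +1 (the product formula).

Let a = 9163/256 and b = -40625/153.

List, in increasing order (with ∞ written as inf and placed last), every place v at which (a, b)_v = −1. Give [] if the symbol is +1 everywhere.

[2, 5, 11, 13]

Mod squares: a ≡ 187, b ≡ -1105. Check v ∈ {∞, 2, 3, 5, 7, 11, 13, 17}.
v=5: a=5^0·(≡3), b=5^5·(≡4) mod 5; (3|5)=-1, (4|5)=+1; (−1)^{0·5·2}·(-1)^5·(+1)^0 = -1.
v=7: a=7^2·(≡3), b=7^0·(≡4) mod 7; (3|7)=-1, (4|7)=+1; (−1)^{2·0·3}·(-1)^0·(+1)^2 = +1.
v=17: a=17^1·(≡12), b=17^-1·(≡10) mod 17; (12|17)=-1, (10|17)=-1; (−1)^{1·-1·8}·(-1)^-1·(-1)^1 = +1.
v=2: v_2(a)=-8, v_2(b)=0; units ≡ 3, 7 (mod 8); ε·ε+αω+βω = 1·1+-8·0+0·1 ≡ 1  ⇒  (a,b)_2 = -1.
v=13: a=13^0·(≡7), b=13^1·(≡6) mod 13; (7|13)=-1, (6|13)=-1; (−1)^{0·1·6}·(-1)^1·(-1)^0 = -1.
v=11: a=11^1·(≡10), b=11^0·(≡2) mod 11; (10|11)=-1, (2|11)=-1; (−1)^{1·0·5}·(-1)^0·(-1)^1 = -1.
v=∞: 187 > 0 and -1105 < 0  ⇒  (a,b)_∞ = +1.
v=3: a=3^0·(≡1), b=3^-2·(≡2) mod 3; (1|3)=+1, (2|3)=-1; (−1)^{0·-2·1}·(+1)^-2·(-1)^0 = +1.
|Ram(187, -1105)| = 4, even; anisotropic at {2, 5, 11, 13}.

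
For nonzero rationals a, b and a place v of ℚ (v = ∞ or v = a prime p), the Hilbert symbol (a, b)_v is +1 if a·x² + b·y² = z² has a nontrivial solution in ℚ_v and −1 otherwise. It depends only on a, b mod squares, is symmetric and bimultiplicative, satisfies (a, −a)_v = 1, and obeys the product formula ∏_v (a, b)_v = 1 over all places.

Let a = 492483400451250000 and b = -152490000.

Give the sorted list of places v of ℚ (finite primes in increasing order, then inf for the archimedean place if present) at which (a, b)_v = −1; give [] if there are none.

(a, b) ≡ (76245, -15249) mod (ℚ^×)²; places V = {2, 3, 5, 13, 17, 23, ∞}.
(a,b)_23: α=3, u≡8; β=1, v≡3 (mod 23); (8|23)=+1, (3|23)=+1; sign (−1)^1·+1^1·+1^3 = -1.
(a,b)_∞: sgn(76245)=+, sgn(-15249)=−, so +1.
(a,b)_17: α=3, u≡5; β=1, v≡16 (mod 17); (5|17)=-1, (16|17)=+1; sign (−1)^0·-1^1·+1^3 = -1.
(a,b)_2: α=4, β=4; u≡5, v≡7 (mod 8); ε(u)ε(v)=0·1, αω(v)=4·0, βω(u)=4·1; sum ≡ 0  ⇒  +1.
(a,b)_13: α=3, u≡7; β=1, v≡4 (mod 13); (7|13)=-1, (4|13)=+1; sign (−1)^0·-1^1·+1^3 = -1.
(a,b)_3: α=1, u≡2; β=1, v≡2 (mod 3); (2|3)=-1, (2|3)=-1; sign (−1)^1·-1^1·-1^1 = -1.
(a,b)_5: α=7, u≡1; β=4, v≡1 (mod 5); (1|5)=+1, (1|5)=+1; sign (−1)^0·+1^4·+1^7 = +1.
(76245, -15249 / ℚ) ramifies at {3, 13, 17, 23}: a division algebra.

[3, 13, 17, 23]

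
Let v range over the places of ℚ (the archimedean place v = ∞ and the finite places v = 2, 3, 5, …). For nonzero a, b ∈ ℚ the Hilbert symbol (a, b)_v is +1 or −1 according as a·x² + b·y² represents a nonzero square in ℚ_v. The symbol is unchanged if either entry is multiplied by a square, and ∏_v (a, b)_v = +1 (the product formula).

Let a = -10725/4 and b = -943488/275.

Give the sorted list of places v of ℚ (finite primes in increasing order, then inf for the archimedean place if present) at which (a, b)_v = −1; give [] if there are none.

[3, 7, 11, inf]

(a, b) ≡ (-429, -2002) mod (ℚ^×)²; places V = {2, 3, 5, 7, 11, 13, ∞}.
(a,b)_7: α=0, u≡5; β=1, v≡4 (mod 7); (5|7)=-1, (4|7)=+1; sign (−1)^0·-1^1·+1^0 = -1.
(a,b)_13: α=1, u≡5; β=1, v≡8 (mod 13); (5|13)=-1, (8|13)=-1; sign (−1)^0·-1^1·-1^1 = +1.
(a,b)_3: α=1, u≡1; β=4, v≡2 (mod 3); (1|3)=+1, (2|3)=-1; sign (−1)^0·+1^4·-1^1 = -1.
(a,b)_∞: sgn(-429)=−, sgn(-2002)=−, so -1.
(a,b)_5: α=2, u≡4; β=-2, v≡2 (mod 5); (4|5)=+1, (2|5)=-1; sign (−1)^0·+1^-2·-1^2 = +1.
(a,b)_11: α=1, u≡1; β=-1, v≡5 (mod 11); (1|11)=+1, (5|11)=+1; sign (−1)^1·+1^-1·+1^1 = -1.
(a,b)_2: α=-2, β=7; u≡3, v≡7 (mod 8); ε(u)ε(v)=1·1, αω(v)=-2·0, βω(u)=7·1; sum ≡ 0  ⇒  +1.
Ram(-429, -2002) = {3, 7, 11, ∞}; no ℚ_3-point on the conic.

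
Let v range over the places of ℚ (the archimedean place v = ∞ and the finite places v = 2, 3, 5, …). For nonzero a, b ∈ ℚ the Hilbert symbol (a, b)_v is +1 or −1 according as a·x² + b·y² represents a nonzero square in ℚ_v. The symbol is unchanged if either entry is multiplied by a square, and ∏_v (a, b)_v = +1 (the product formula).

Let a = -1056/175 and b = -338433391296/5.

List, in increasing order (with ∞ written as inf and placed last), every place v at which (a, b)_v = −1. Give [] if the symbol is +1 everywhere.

[5, 11, 13, inf]

Mod squares: a ≡ -462, b ≡ -455. Check v ∈ {∞, 2, 3, 5, 7, 11, 13}.
v=13: a=13^0·(≡6), b=13^1·(≡9) mod 13; (6|13)=-1, (9|13)=+1; (−1)^{0·1·6}·(-1)^1·(+1)^0 = -1.
v=∞: -462 < 0 and -455 < 0  ⇒  (a,b)_∞ = -1.
v=2: v_2(a)=5, v_2(b)=6; units ≡ 1, 1 (mod 8); ε·ε+αω+βω = 0·0+5·0+6·0 ≡ 0  ⇒  (a,b)_2 = +1.
v=11: a=11^1·(≡8), b=11^4·(≡2) mod 11; (8|11)=-1, (2|11)=-1; (−1)^{1·4·5}·(-1)^4·(-1)^1 = -1.
v=5: a=5^-2·(≡2), b=5^-1·(≡4) mod 5; (2|5)=-1, (4|5)=+1; (−1)^{-2·-1·2}·(-1)^-1·(+1)^-2 = -1.
v=7: a=7^-1·(≡2), b=7^3·(≡6) mod 7; (2|7)=+1, (6|7)=-1; (−1)^{-1·3·3}·(+1)^3·(-1)^-1 = +1.
v=3: a=3^1·(≡2), b=3^4·(≡1) mod 3; (2|3)=-1, (1|3)=+1; (−1)^{1·4·1}·(-1)^4·(+1)^1 = +1.
|Ram(-462, -455)| = 4, even; anisotropic at {5, 11, 13, ∞}.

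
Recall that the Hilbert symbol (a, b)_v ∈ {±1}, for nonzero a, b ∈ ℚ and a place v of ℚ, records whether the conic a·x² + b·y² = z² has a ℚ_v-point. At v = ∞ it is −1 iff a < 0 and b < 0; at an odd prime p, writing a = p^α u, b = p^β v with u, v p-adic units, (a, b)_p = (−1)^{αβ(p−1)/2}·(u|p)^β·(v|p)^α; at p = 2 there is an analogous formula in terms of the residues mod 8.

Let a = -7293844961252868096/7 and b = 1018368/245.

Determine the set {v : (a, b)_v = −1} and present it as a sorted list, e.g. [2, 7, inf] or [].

Mod squares: a ≡ -7, b ≡ 2210. Check v ∈ {∞, 2, 3, 5, 7, 13, 17}.
v=7: a=7^-1·(≡6), b=7^-2·(≡3) mod 7; (6|7)=-1, (3|7)=-1; (−1)^{-1·-2·3}·(-1)^-2·(-1)^-1 = -1.
v=5: a=5^0·(≡2), b=5^-1·(≡2) mod 5; (2|5)=-1, (2|5)=-1; (−1)^{0·-1·2}·(-1)^-1·(-1)^0 = -1.
v=∞: -7 < 0 and 2210 > 0  ⇒  (a,b)_∞ = +1.
v=17: a=17^4·(≡11), b=17^1·(≡14) mod 17; (11|17)=-1, (14|17)=-1; (−1)^{4·1·8}·(-1)^1·(-1)^4 = -1.
v=13: a=13^4·(≡2), b=13^1·(≡1) mod 13; (2|13)=-1, (1|13)=+1; (−1)^{4·1·6}·(-1)^1·(+1)^4 = -1.
v=2: v_2(a)=22, v_2(b)=9; units ≡ 1, 1 (mod 8); ε·ε+αω+βω = 0·0+22·0+9·0 ≡ 0  ⇒  (a,b)_2 = +1.
v=3: a=3^6·(≡2), b=3^2·(≡2) mod 3; (2|3)=-1, (2|3)=-1; (−1)^{6·2·1}·(-1)^2·(-1)^6 = +1.
|Ram(-7, 2210)| = 4, even; anisotropic at {5, 7, 13, 17}.

[5, 7, 13, 17]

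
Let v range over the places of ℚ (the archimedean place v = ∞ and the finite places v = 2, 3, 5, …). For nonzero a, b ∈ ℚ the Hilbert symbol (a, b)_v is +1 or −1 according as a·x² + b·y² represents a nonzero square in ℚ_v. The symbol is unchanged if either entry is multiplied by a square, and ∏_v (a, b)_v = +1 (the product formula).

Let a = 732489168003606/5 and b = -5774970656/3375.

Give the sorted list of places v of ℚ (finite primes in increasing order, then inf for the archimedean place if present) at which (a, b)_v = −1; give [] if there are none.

[5, 31]

Mod squares: a ≡ 30, b ≡ -653790. Check v ∈ {∞, 2, 3, 5, 7, 13, 19, 31, 37}.
v=7: a=7^0·(≡4), b=7^2·(≡6) mod 7; (4|7)=+1, (6|7)=-1; (−1)^{0·2·3}·(+1)^2·(-1)^0 = +1.
v=37: a=37^2·(≡34), b=37^1·(≡27) mod 37; (34|37)=+1, (27|37)=+1; (−1)^{2·1·18}·(+1)^1·(+1)^2 = +1.
v=5: a=5^-1·(≡1), b=5^-3·(≡2) mod 5; (1|5)=+1, (2|5)=-1; (−1)^{-1·-3·2}·(+1)^-3·(-1)^-1 = -1.
v=∞: 30 > 0 and -653790 < 0  ⇒  (a,b)_∞ = +1.
v=3: a=3^3·(≡1), b=3^-3·(≡2) mod 3; (1|3)=+1, (2|3)=-1; (−1)^{3·-3·1}·(+1)^-3·(-1)^3 = +1.
v=2: v_2(a)=1, v_2(b)=5; units ≡ 7, 1 (mod 8); ε·ε+αω+βω = 1·0+1·0+5·0 ≡ 0  ⇒  (a,b)_2 = +1.
v=13: a=13^4·(≡10), b=13^2·(≡8) mod 13; (10|13)=+1, (8|13)=-1; (−1)^{4·2·6}·(+1)^2·(-1)^4 = +1.
v=31: a=31^2·(≡12), b=31^1·(≡21) mod 31; (12|31)=-1, (21|31)=-1; (−1)^{2·1·15}·(-1)^1·(-1)^2 = -1.
v=19: a=19^2·(≡4), b=19^1·(≡18) mod 19; (4|19)=+1, (18|19)=-1; (−1)^{2·1·9}·(+1)^1·(-1)^2 = +1.
(30, -653790 / ℚ) ramifies at {5, 31}: a division algebra.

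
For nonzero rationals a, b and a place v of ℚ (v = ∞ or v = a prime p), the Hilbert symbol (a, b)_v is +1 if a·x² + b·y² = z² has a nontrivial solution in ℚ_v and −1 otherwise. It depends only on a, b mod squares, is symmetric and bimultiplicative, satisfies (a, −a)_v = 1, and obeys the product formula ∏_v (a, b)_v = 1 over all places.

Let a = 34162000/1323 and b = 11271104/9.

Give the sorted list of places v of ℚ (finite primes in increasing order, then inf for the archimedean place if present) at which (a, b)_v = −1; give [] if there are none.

[2, 3, 13, 31]

Mod squares: a ≡ 256215, b ≡ 176111. Check v ∈ {∞, 2, 3, 5, 7, 13, 19, 23, 29, 31}.
v=2: v_2(a)=4, v_2(b)=6; units ≡ 7, 7 (mod 8); ε·ε+αω+βω = 1·1+4·0+6·0 ≡ 1  ⇒  (a,b)_2 = -1.
v=13: a=13^0·(≡8), b=13^1·(≡10) mod 13; (8|13)=-1, (10|13)=+1; (−1)^{0·1·6}·(-1)^1·(+1)^0 = -1.
v=3: a=3^-3·(≡1), b=3^-2·(≡2) mod 3; (1|3)=+1, (2|3)=-1; (−1)^{-3·-2·1}·(+1)^-2·(-1)^-3 = -1.
v=7: a=7^-2·(≡2), b=7^0·(≡6) mod 7; (2|7)=+1, (6|7)=-1; (−1)^{-2·0·3}·(+1)^0·(-1)^-2 = +1.
v=∞: 256215 > 0 and 176111 > 0  ⇒  (a,b)_∞ = +1.
v=19: a=19^1·(≡12), b=19^1·(≡4) mod 19; (12|19)=-1, (4|19)=+1; (−1)^{1·1·9}·(-1)^1·(+1)^1 = +1.
v=23: a=23^0·(≡16), b=23^1·(≡19) mod 23; (16|23)=+1, (19|23)=-1; (−1)^{0·1·11}·(+1)^1·(-1)^0 = +1.
v=29: a=29^1·(≡14), b=29^0·(≡25) mod 29; (14|29)=-1, (25|29)=+1; (−1)^{1·0·14}·(-1)^0·(+1)^1 = +1.
v=5: a=5^3·(≡2), b=5^0·(≡1) mod 5; (2|5)=-1, (1|5)=+1; (−1)^{3·0·2}·(-1)^0·(+1)^3 = +1.
v=31: a=31^1·(≡5), b=31^1·(≡19) mod 31; (5|31)=+1, (19|31)=+1; (−1)^{1·1·15}·(+1)^1·(+1)^1 = -1.
|Ram(256215, 176111)| = 4, even; anisotropic at {2, 3, 13, 31}.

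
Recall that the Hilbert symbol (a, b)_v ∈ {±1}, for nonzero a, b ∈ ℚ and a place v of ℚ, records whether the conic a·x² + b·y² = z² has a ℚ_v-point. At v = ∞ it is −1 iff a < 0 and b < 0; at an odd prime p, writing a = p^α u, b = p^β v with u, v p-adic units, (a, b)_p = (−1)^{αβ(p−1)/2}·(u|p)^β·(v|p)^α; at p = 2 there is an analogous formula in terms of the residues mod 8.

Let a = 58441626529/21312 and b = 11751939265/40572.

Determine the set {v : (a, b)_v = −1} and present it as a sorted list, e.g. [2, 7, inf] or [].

[5, 11, 29, 31]

Mod squares: a ≡ 365893, b ≡ 2324495. Check v ∈ {∞, 2, 3, 5, 7, 11, 13, 17, 23, 29, 31, 37, 41}.
v=∞: 365893 > 0 and 2324495 > 0  ⇒  (a,b)_∞ = +1.
v=3: a=3^-2·(≡1), b=3^-2·(≡2) mod 3; (1|3)=+1, (2|3)=-1; (−1)^{-2·-2·1}·(+1)^-2·(-1)^-2 = +1.
v=29: a=29^1·(≡10), b=29^1·(≡13) mod 29; (10|29)=-1, (13|29)=+1; (−1)^{1·1·14}·(-1)^1·(+1)^1 = -1.
v=7: a=7^0·(≡5), b=7^-2·(≡5) mod 7; (5|7)=-1, (5|7)=-1; (−1)^{0·-2·3}·(-1)^-2·(-1)^0 = +1.
v=23: a=23^0·(≡8), b=23^-1·(≡3) mod 23; (8|23)=+1, (3|23)=+1; (−1)^{0·-1·11}·(+1)^-1·(+1)^0 = +1.
v=41: a=41^0·(≡20), b=41^1·(≡10) mod 41; (20|41)=+1, (10|41)=+1; (−1)^{0·1·20}·(+1)^1·(+1)^0 = +1.
v=11: a=11^3·(≡6), b=11^2·(≡8) mod 11; (6|11)=-1, (8|11)=-1; (−1)^{3·2·5}·(-1)^2·(-1)^3 = -1.
v=2: v_2(a)=-6, v_2(b)=-2; units ≡ 5, 7 (mod 8); ε·ε+αω+βω = 0·1+-6·0+-2·1 ≡ 0  ⇒  (a,b)_2 = +1.
v=37: a=37^-1·(≡3), b=37^0·(≡28) mod 37; (3|37)=+1, (28|37)=+1; (−1)^{-1·0·18}·(+1)^0·(+1)^-1 = +1.
v=31: a=31^1·(≡27), b=31^2·(≡11) mod 31; (27|31)=-1, (11|31)=-1; (−1)^{1·2·15}·(-1)^2·(-1)^1 = -1.
v=13: a=13^2·(≡6), b=13^0·(≡12) mod 13; (6|13)=-1, (12|13)=+1; (−1)^{2·0·6}·(-1)^0·(+1)^2 = +1.
v=17: a=17^2·(≡4), b=17^1·(≡8) mod 17; (4|17)=+1, (8|17)=+1; (−1)^{2·1·8}·(+1)^1·(+1)^2 = +1.
v=5: a=5^0·(≡2), b=5^1·(≡4) mod 5; (2|5)=-1, (4|5)=+1; (−1)^{0·1·2}·(-1)^1·(+1)^0 = -1.
|Ram(365893, 2324495)| = 4, even; anisotropic at {5, 11, 29, 31}.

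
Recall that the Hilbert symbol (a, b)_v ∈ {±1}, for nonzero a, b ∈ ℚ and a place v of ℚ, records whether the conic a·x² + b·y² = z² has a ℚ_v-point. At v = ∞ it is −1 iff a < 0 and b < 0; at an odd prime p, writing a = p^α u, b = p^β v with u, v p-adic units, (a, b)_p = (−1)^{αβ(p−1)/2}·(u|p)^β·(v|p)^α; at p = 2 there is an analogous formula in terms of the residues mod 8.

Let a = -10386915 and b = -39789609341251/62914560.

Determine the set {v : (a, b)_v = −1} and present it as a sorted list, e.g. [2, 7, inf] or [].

Mod squares: a ≡ -19635, b ≡ -26565. Check v ∈ {∞, 2, 3, 5, 7, 11, 17, 19, 23}.
v=23: a=23^2·(≡7), b=23^3·(≡18) mod 23; (7|23)=-1, (18|23)=+1; (−1)^{2·3·11}·(-1)^3·(+1)^2 = -1.
v=19: a=19^0·(≡5), b=19^2·(≡1) mod 19; (5|19)=+1, (1|19)=+1; (−1)^{0·2·9}·(+1)^2·(+1)^0 = +1.
v=5: a=5^1·(≡2), b=5^-1·(≡2) mod 5; (2|5)=-1, (2|5)=-1; (−1)^{1·-1·2}·(-1)^-1·(-1)^1 = +1.
v=2: v_2(a)=0, v_2(b)=-22; units ≡ 5, 3 (mod 8); ε·ε+αω+βω = 0·1+0·1+-22·1 ≡ 0  ⇒  (a,b)_2 = +1.
v=3: a=3^1·(≡1), b=3^-1·(≡1) mod 3; (1|3)=+1, (1|3)=+1; (−1)^{1·-1·1}·(+1)^-1·(+1)^1 = -1.
v=11: a=11^1·(≡8), b=11^1·(≡9) mod 11; (8|11)=-1, (9|11)=+1; (−1)^{1·1·5}·(-1)^1·(+1)^1 = +1.
v=∞: -19635 < 0 and -26565 < 0  ⇒  (a,b)_∞ = -1.
v=17: a=17^1·(≡2), b=17^0·(≡7) mod 17; (2|17)=+1, (7|17)=-1; (−1)^{1·0·8}·(+1)^0·(-1)^1 = -1.
v=7: a=7^1·(≡1), b=7^7·(≡6) mod 7; (1|7)=+1, (6|7)=-1; (−1)^{1·7·3}·(+1)^7·(-1)^1 = +1.
Ram(-19635, -26565) = {3, 17, 23, ∞}; no ℚ_3-point on the conic.

[3, 17, 23, inf]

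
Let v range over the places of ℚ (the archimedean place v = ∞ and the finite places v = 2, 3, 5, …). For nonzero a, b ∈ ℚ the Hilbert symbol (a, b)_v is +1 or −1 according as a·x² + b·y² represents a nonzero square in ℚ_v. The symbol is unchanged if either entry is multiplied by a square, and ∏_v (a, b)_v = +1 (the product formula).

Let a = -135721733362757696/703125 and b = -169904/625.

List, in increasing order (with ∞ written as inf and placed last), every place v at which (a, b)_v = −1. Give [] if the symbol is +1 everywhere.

(a, b) ≡ (-1919005, -10619) mod (ℚ^×)²; places V = {2, 3, 5, 7, 11, 23, 37, 41, ∞}.
(a,b)_5: α=-7, u≡1; β=-4, v≡1 (mod 5); (1|5)=+1, (1|5)=+1; sign (−1)^0·+1^-4·+1^-7 = +1.
(a,b)_∞: sgn(-1919005)=−, sgn(-10619)=−, so -1.
(a,b)_7: α=4, u≡5; β=1, v≡2 (mod 7); (5|7)=-1, (2|7)=+1; sign (−1)^0·-1^1·+1^4 = -1.
(a,b)_3: α=-2, u≡2; β=0, v≡1 (mod 3); (2|3)=-1, (1|3)=+1; sign (−1)^0·-1^0·+1^-2 = +1.
(a,b)_41: α=3, u≡11; β=1, v≡12 (mod 41); (11|41)=-1, (12|41)=-1; sign (−1)^0·-1^1·-1^3 = +1.
(a,b)_37: α=3, u≡3; β=1, v≡1 (mod 37); (3|37)=+1, (1|37)=+1; sign (−1)^0·+1^1·+1^3 = +1.
(a,b)_11: α=1, u≡1; β=0, v≡10 (mod 11); (1|11)=+1, (10|11)=-1; sign (−1)^0·+1^0·-1^1 = -1.
(a,b)_23: α=1, u≡13; β=0, v≡5 (mod 23); (13|23)=+1, (5|23)=-1; sign (−1)^0·+1^0·-1^1 = -1.
(a,b)_2: α=6, β=4; u≡3, v≡5 (mod 8); ε(u)ε(v)=1·0, αω(v)=6·1, βω(u)=4·1; sum ≡ 0  ⇒  +1.
|Ram(-1919005, -10619)| = 4, even; anisotropic at {7, 11, 23, ∞}.

[7, 11, 23, inf]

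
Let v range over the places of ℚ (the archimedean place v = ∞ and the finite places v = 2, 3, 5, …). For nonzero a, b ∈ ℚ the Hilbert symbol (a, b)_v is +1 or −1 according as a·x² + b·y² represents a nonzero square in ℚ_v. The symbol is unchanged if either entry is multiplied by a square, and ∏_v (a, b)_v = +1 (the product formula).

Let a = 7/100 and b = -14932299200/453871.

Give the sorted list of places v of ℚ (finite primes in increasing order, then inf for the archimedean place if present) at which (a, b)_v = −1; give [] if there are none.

Mod squares: a ≡ 7, b ≡ -713. Check v ∈ {∞, 2, 5, 7, 11, 13, 23, 31}.
v=∞: 7 > 0 and -713 < 0  ⇒  (a,b)_∞ = +1.
v=2: v_2(a)=-2, v_2(b)=6; units ≡ 7, 7 (mod 8); ε·ε+αω+βω = 1·1+-2·0+6·0 ≡ 1  ⇒  (a,b)_2 = -1.
v=13: a=13^0·(≡8), b=13^2·(≡7) mod 13; (8|13)=-1, (7|13)=-1; (−1)^{0·2·6}·(-1)^2·(-1)^0 = +1.
v=23: a=23^0·(≡21), b=23^1·(≡14) mod 23; (21|23)=-1, (14|23)=-1; (−1)^{0·1·11}·(-1)^1·(-1)^0 = -1.
v=31: a=31^0·(≡1), b=31^-1·(≡7) mod 31; (1|31)=+1, (7|31)=+1; (−1)^{0·-1·15}·(+1)^-1·(+1)^0 = +1.
v=11: a=11^0·(≡7), b=11^-4·(≡8) mod 11; (7|11)=-1, (8|11)=-1; (−1)^{0·-4·5}·(-1)^-4·(-1)^0 = +1.
v=7: a=7^1·(≡4), b=7^4·(≡4) mod 7; (4|7)=+1, (4|7)=+1; (−1)^{1·4·3}·(+1)^4·(+1)^1 = +1.
v=5: a=5^-2·(≡3), b=5^2·(≡2) mod 5; (3|5)=-1, (2|5)=-1; (−1)^{-2·2·2}·(-1)^2·(-1)^-2 = +1.
Ram(7, -713) = {2, 23}; no ℚ_2-point on the conic.

[2, 23]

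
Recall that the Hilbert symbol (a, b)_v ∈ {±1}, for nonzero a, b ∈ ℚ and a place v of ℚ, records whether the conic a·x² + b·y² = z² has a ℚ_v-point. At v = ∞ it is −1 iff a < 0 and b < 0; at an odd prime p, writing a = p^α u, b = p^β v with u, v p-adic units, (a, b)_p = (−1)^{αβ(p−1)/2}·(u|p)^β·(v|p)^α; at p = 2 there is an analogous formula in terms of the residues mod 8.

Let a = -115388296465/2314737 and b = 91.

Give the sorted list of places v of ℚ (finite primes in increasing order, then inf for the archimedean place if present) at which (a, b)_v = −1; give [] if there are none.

(a, b) ≡ (-37145, 91) mod (ℚ^×)²; places V = {2, 3, 5, 7, 13, 17, 19, 23, 41, 43, ∞}.
(a,b)_19: α=1, u≡18; β=0, v≡15 (mod 19); (18|19)=-1, (15|19)=-1; sign (−1)^0·-1^0·-1^1 = -1.
(a,b)_41: α=-2, u≡32; β=0, v≡9 (mod 41); (32|41)=+1, (9|41)=+1; sign (−1)^0·+1^0·+1^-2 = +1.
(a,b)_23: α=1, u≡12; β=0, v≡22 (mod 23); (12|23)=+1, (22|23)=-1; sign (−1)^0·+1^0·-1^1 = -1.
(a,b)_43: α=2, u≡18; β=0, v≡5 (mod 43); (18|43)=-1, (5|43)=-1; sign (−1)^0·-1^0·-1^2 = +1.
(a,b)_3: α=-4, u≡1; β=0, v≡1 (mod 3); (1|3)=+1, (1|3)=+1; sign (−1)^0·+1^0·+1^-4 = +1.
(a,b)_13: α=4, u≡4; β=1, v≡7 (mod 13); (4|13)=+1, (7|13)=-1; sign (−1)^0·+1^1·-1^4 = +1.
(a,b)_2: α=0, β=0; u≡7, v≡3 (mod 8); ε(u)ε(v)=1·1, αω(v)=0·1, βω(u)=0·0; sum ≡ 1  ⇒  -1.
(a,b)_17: α=-1, u≡13; β=0, v≡6 (mod 17); (13|17)=+1, (6|17)=-1; sign (−1)^0·+1^0·-1^-1 = -1.
(a,b)_7: α=0, u≡4; β=1, v≡6 (mod 7); (4|7)=+1, (6|7)=-1; sign (−1)^0·+1^1·-1^0 = +1.
(a,b)_5: α=1, u≡1; β=0, v≡1 (mod 5); (1|5)=+1, (1|5)=+1; sign (−1)^0·+1^0·+1^1 = +1.
(a,b)_∞: sgn(-37145)=−, sgn(91)=+, so +1.
|Ram(-37145, 91)| = 4, even; anisotropic at {2, 17, 19, 23}.

[2, 17, 19, 23]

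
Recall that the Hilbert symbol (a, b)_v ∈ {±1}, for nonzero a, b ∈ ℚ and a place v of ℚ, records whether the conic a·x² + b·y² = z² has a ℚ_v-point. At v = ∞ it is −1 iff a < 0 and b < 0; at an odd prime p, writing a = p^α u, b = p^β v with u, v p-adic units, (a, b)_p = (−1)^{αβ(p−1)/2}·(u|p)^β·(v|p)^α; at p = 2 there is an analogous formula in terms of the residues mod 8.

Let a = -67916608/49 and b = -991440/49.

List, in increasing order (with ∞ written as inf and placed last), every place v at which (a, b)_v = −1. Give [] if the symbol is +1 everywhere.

Mod squares: a ≡ -1061197, b ≡ -85. Check v ∈ {∞, 2, 3, 5, 7, 17, 23, 29, 37, 43}.
v=37: a=37^1·(≡5), b=37^0·(≡1) mod 37; (5|37)=-1, (1|37)=+1; (−1)^{1·0·18}·(-1)^0·(+1)^1 = +1.
v=3: a=3^0·(≡2), b=3^6·(≡2) mod 3; (2|3)=-1, (2|3)=-1; (−1)^{0·6·1}·(-1)^6·(-1)^0 = +1.
v=5: a=5^0·(≡3), b=5^1·(≡3) mod 5; (3|5)=-1, (3|5)=-1; (−1)^{0·1·2}·(-1)^1·(-1)^0 = -1.
v=23: a=23^1·(≡17), b=23^0·(≡7) mod 23; (17|23)=-1, (7|23)=-1; (−1)^{1·0·11}·(-1)^0·(-1)^1 = -1.
v=∞: -1061197 < 0 and -85 < 0  ⇒  (a,b)_∞ = -1.
v=29: a=29^1·(≡16), b=29^0·(≡18) mod 29; (16|29)=+1, (18|29)=-1; (−1)^{1·0·14}·(+1)^0·(-1)^1 = -1.
v=2: v_2(a)=6, v_2(b)=4; units ≡ 3, 3 (mod 8); ε·ε+αω+βω = 1·1+6·1+4·1 ≡ 1  ⇒  (a,b)_2 = -1.
v=17: a=17^0·(≡5), b=17^1·(≡5) mod 17; (5|17)=-1, (5|17)=-1; (−1)^{0·1·8}·(-1)^1·(-1)^0 = -1.
v=43: a=43^1·(≡32), b=43^0·(≡9) mod 43; (32|43)=-1, (9|43)=+1; (−1)^{1·0·21}·(-1)^0·(+1)^1 = +1.
v=7: a=7^-2·(≡3), b=7^-2·(≡5) mod 7; (3|7)=-1, (5|7)=-1; (−1)^{-2·-2·3}·(-1)^-2·(-1)^-2 = +1.
(-1061197, -85 / ℚ) ramifies at {2, 5, 17, 23, 29, ∞}: a division algebra.

[2, 5, 17, 23, 29, inf]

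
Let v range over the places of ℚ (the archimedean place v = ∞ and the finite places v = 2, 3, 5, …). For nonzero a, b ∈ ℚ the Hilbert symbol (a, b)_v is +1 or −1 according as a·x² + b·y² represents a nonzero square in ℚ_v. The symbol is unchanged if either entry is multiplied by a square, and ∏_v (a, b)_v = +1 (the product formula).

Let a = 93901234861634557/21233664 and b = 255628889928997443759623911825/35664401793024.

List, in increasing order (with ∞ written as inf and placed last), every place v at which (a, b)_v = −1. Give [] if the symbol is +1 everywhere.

Mod squares: a ≡ 36613, b ≡ 60697. Check v ∈ {∞, 2, 3, 5, 7, 13, 19, 23, 29, 41, 47}.
v=47: a=47^1·(≡6), b=47^2·(≡29) mod 47; (6|47)=+1, (29|47)=-1; (−1)^{1·2·23}·(+1)^2·(-1)^1 = -1.
v=19: a=19^1·(≡2), b=19^2·(≡4) mod 19; (2|19)=-1, (4|19)=+1; (−1)^{1·2·9}·(-1)^2·(+1)^1 = +1.
v=41: a=41^1·(≡1), b=41^2·(≡15) mod 41; (1|41)=+1, (15|41)=-1; (−1)^{1·2·20}·(+1)^2·(-1)^1 = -1.
v=∞: 36613 > 0 and 60697 > 0  ⇒  (a,b)_∞ = +1.
v=29: a=29^2·(≡14), b=29^3·(≡22) mod 29; (14|29)=-1, (22|29)=+1; (−1)^{2·3·14}·(-1)^3·(+1)^2 = -1.
v=3: a=3^-4·(≡1), b=3^-12·(≡1) mod 3; (1|3)=+1, (1|3)=+1; (−1)^{-4·-12·1}·(+1)^-12·(+1)^-4 = +1.
v=5: a=5^0·(≡3), b=5^2·(≡2) mod 5; (3|5)=-1, (2|5)=-1; (−1)^{0·2·2}·(-1)^2·(-1)^0 = +1.
v=7: a=7^8·(≡3), b=7^11·(≡5) mod 7; (3|7)=-1, (5|7)=-1; (−1)^{8·11·3}·(-1)^11·(-1)^8 = -1.
v=13: a=13^0·(≡11), b=13^1·(≡6) mod 13; (11|13)=-1, (6|13)=-1; (−1)^{0·1·6}·(-1)^1·(-1)^0 = -1.
v=2: v_2(a)=-18, v_2(b)=-26; units ≡ 5, 1 (mod 8); ε·ε+αω+βω = 0·0+-18·0+-26·1 ≡ 0  ⇒  (a,b)_2 = +1.
v=23: a=23^2·(≡20), b=23^3·(≡5) mod 23; (20|23)=-1, (5|23)=-1; (−1)^{2·3·11}·(-1)^3·(-1)^2 = -1.
(36613, 60697 / ℚ) ramifies at {7, 13, 23, 29, 41, 47}: a division algebra.

[7, 13, 23, 29, 41, 47]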